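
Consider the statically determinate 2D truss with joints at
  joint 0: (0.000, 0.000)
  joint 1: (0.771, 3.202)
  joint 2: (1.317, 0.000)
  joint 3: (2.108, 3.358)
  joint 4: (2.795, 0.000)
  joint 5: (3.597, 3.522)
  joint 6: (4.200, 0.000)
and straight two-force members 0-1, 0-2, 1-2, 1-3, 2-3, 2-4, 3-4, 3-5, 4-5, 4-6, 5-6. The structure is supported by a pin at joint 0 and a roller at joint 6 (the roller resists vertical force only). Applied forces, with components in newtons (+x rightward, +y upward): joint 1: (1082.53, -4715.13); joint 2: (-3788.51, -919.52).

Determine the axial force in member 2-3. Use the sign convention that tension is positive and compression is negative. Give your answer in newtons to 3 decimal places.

N=7 nodes, M=11 members, R=3 reactions → 2N=14, M+R=14
member 0 (0-1): L=3.2935, (cx,cy)=(0.2341,0.9722)
member 1 (0-2): L=1.3170, (cx,cy)=(1.0000,0.0000)
member 2 (1-2): L=3.2482, (cx,cy)=(0.1681,-0.9858)
member 3 (1-3): L=1.3461, (cx,cy)=(0.9933,0.1159)
member 4 (2-3): L=3.4499, (cx,cy)=(0.2293,0.9734)
member 5 (2-4): L=1.4780, (cx,cy)=(1.0000,0.0000)
member 6 (3-4): L=3.4276, (cx,cy)=(0.2004,-0.9797)
member 7 (3-5): L=1.4980, (cx,cy)=(0.9940,0.1095)
member 8 (4-5): L=3.6122, (cx,cy)=(0.2220,0.9750)
member 9 (4-6): L=1.4050, (cx,cy)=(1.0000,0.0000)
member 10 (5-6): L=3.5732, (cx,cy)=(0.1688,-0.9857)
solve A·x = −loads:
  F[0-1] = -3759.9270 N (compression)
  F[0-2] = -1825.7948 N (compression)
  F[1-2] = -1281.7852 N (compression)
  F[1-3] = -1759.1105 N (compression)
  F[2-3] = +2242.8154 N (tension)
  F[2-4] = +1233.0207 N (tension)
  F[3-4] = -2111.2401 N (compression)
  F[3-5] = -814.7529 N (compression)
  F[4-5] = +2121.3450 N (tension)
  F[4-6] = +338.8577 N (tension)
  F[5-6] = -2007.9969 N (compression)
  Rx@0 = +2705.9800 N
  Ry@0 = +3655.4514 N
  Ry@6 = +1979.1986 N

2242.815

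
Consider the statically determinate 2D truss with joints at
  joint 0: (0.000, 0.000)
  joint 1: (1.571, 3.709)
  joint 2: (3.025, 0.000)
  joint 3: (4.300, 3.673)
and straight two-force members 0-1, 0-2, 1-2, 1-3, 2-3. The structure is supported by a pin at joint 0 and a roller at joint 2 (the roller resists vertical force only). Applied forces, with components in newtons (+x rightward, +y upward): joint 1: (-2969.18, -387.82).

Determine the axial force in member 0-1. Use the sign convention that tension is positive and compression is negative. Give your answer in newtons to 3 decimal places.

N=4 nodes, M=5 members, R=3 reactions → 2N=8, M+R=8
member 0 (0-1): L=4.0280, (cx,cy)=(0.3900,0.9208)
member 1 (0-2): L=3.0250, (cx,cy)=(1.0000,0.0000)
member 2 (1-2): L=3.9838, (cx,cy)=(0.3650,-0.9310)
member 3 (1-3): L=2.7292, (cx,cy)=(0.9999,-0.0132)
member 4 (2-3): L=3.8880, (cx,cy)=(0.3279,0.9447)
solve A·x = −loads:
  F[0-1] = -4156.1064 N (compression)
  F[0-2] = -1348.2129 N (compression)
  F[1-2] = +3693.9706 N (tension)
  F[1-3] = +0.0000 N (tension)
  F[2-3] = -0.0000 N (compression)
  Rx@0 = +2969.1800 N
  Ry@0 = +3826.9682 N
  Ry@2 = -3439.1482 N

-4156.106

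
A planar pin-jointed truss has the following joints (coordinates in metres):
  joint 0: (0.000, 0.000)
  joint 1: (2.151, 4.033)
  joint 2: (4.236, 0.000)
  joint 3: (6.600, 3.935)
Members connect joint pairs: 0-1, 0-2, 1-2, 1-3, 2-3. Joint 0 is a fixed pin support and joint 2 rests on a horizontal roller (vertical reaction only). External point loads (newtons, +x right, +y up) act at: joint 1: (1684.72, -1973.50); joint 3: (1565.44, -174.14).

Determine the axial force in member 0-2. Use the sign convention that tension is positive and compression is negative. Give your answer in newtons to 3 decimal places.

2085.327

N=4 nodes, M=5 members, R=3 reactions → 2N=8, M+R=8
member 0 (0-1): L=4.5708, (cx,cy)=(0.4706,0.8823)
member 1 (0-2): L=4.2360, (cx,cy)=(1.0000,0.0000)
member 2 (1-2): L=4.5401, (cx,cy)=(0.4592,-0.8883)
member 3 (1-3): L=4.4501, (cx,cy)=(0.9998,-0.0220)
member 4 (2-3): L=4.5905, (cx,cy)=(0.5150,0.8572)
solve A·x = −loads:
  F[0-1] = +2475.2110 N (tension)
  F[0-2] = +2085.3267 N (tension)
  F[1-2] = -4721.0979 N (compression)
  F[1-3] = +1648.6449 N (tension)
  F[2-3] = -160.7941 N (compression)
  Rx@0 = -3250.1600 N
  Ry@0 = -2183.9947 N
  Ry@2 = +4331.6347 N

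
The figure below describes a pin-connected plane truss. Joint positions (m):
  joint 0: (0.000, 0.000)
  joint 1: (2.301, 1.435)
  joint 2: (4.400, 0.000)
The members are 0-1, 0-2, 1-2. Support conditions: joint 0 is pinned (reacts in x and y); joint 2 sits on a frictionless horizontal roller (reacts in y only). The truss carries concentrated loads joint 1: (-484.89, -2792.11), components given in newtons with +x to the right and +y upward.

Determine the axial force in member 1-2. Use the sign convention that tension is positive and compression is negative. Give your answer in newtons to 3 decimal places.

N=3 nodes, M=3 members, R=3 reactions → 2N=6, M+R=6
member 0 (0-1): L=2.7118, (cx,cy)=(0.8485,0.5292)
member 1 (0-2): L=4.4000, (cx,cy)=(1.0000,0.0000)
member 2 (1-2): L=2.5426, (cx,cy)=(0.8255,-0.5644)
solve A·x = −loads:
  F[0-1] = -2815.9261 N (compression)
  F[0-2] = +1904.4678 N (tension)
  F[1-2] = -2306.9933 N (compression)
  Rx@0 = +484.8900 N
  Ry@0 = +1490.1036 N
  Ry@2 = +1302.0064 N

-2306.993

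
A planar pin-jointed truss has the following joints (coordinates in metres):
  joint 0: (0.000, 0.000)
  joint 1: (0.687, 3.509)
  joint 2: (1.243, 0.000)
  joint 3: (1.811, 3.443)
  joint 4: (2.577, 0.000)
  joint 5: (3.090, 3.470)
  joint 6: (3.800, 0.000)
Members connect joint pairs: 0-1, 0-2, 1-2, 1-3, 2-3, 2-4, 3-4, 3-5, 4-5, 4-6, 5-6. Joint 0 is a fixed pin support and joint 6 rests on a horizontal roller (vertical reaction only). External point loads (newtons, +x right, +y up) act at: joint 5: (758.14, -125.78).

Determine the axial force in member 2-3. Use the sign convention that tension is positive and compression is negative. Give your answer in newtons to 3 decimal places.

N=7 nodes, M=11 members, R=3 reactions → 2N=14, M+R=14
member 0 (0-1): L=3.5756, (cx,cy)=(0.1921,0.9814)
member 1 (0-2): L=1.2430, (cx,cy)=(1.0000,0.0000)
member 2 (1-2): L=3.5528, (cx,cy)=(0.1565,-0.9877)
member 3 (1-3): L=1.1259, (cx,cy)=(0.9983,-0.0586)
member 4 (2-3): L=3.4895, (cx,cy)=(0.1628,0.9867)
member 5 (2-4): L=1.3340, (cx,cy)=(1.0000,0.0000)
member 6 (3-4): L=3.5272, (cx,cy)=(0.2172,-0.9761)
member 7 (3-5): L=1.2793, (cx,cy)=(0.9998,0.0211)
member 8 (4-5): L=3.5077, (cx,cy)=(0.1462,0.9892)
member 9 (4-6): L=1.2230, (cx,cy)=(1.0000,0.0000)
member 10 (5-6): L=3.5419, (cx,cy)=(0.2005,-0.9797)
solve A·x = −loads:
  F[0-1] = +681.4978 N (tension)
  F[0-2] = +627.2007 N (tension)
  F[1-2] = -691.3610 N (compression)
  F[1-3] = +239.5473 N (tension)
  F[2-3] = +692.0720 N (tension)
  F[2-4] = +406.3544 N (tension)
  F[3-4] = -674.3775 N (compression)
  F[3-5] = +498.3515 N (tension)
  F[4-5] = +665.4375 N (tension)
  F[4-6] = +162.5799 N (tension)
  F[5-6] = -811.0428 N (compression)
  Rx@0 = -758.1400 N
  Ry@0 = -668.8005 N
  Ry@6 = +794.5805 N

692.072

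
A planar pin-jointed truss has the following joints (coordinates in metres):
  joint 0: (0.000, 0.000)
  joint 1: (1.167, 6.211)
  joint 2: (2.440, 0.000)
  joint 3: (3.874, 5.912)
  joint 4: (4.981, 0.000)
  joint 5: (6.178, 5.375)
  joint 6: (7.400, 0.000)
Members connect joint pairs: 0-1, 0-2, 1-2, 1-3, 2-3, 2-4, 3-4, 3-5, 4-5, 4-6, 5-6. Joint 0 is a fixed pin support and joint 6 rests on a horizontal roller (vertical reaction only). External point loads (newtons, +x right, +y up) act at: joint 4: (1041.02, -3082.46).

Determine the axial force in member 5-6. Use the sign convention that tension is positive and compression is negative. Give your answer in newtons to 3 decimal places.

N=7 nodes, M=11 members, R=3 reactions → 2N=14, M+R=14
member 0 (0-1): L=6.3197, (cx,cy)=(0.1847,0.9828)
member 1 (0-2): L=2.4400, (cx,cy)=(1.0000,0.0000)
member 2 (1-2): L=6.3401, (cx,cy)=(0.2008,-0.9796)
member 3 (1-3): L=2.7235, (cx,cy)=(0.9940,-0.1098)
member 4 (2-3): L=6.0834, (cx,cy)=(0.2357,0.9718)
member 5 (2-4): L=2.5410, (cx,cy)=(1.0000,0.0000)
member 6 (3-4): L=6.0147, (cx,cy)=(0.1840,-0.9829)
member 7 (3-5): L=2.3658, (cx,cy)=(0.9739,-0.2270)
member 8 (4-5): L=5.5067, (cx,cy)=(0.2174,0.9761)
member 9 (4-6): L=2.4190, (cx,cy)=(1.0000,0.0000)
member 10 (5-6): L=5.5122, (cx,cy)=(0.2217,-0.9751)
solve A·x = −loads:
  F[0-1] = -1025.2634 N (compression)
  F[0-2] = +1230.3463 N (tension)
  F[1-2] = +1074.2439 N (tension)
  F[1-3] = -407.4815 N (compression)
  F[2-3] = -1082.8824 N (compression)
  F[2-4] = +1701.2979 N (tension)
  F[3-4] = +1235.6366 N (tension)
  F[3-5] = -911.4861 N (compression)
  F[4-5] = +1913.6903 N (tension)
  F[4-6] = +471.7099 N (tension)
  F[5-6] = -2127.7746 N (compression)
  Rx@0 = -1041.0200 N
  Ry@0 = +1007.6312 N
  Ry@6 = +2074.8288 N

-2127.775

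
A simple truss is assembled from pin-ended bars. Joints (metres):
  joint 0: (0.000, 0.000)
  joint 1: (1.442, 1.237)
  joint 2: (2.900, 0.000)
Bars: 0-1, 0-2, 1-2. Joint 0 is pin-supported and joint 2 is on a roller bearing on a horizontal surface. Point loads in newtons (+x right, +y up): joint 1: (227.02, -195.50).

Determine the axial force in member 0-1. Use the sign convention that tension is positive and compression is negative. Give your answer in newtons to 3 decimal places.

-2.232

N=3 nodes, M=3 members, R=3 reactions → 2N=6, M+R=6
member 0 (0-1): L=1.8999, (cx,cy)=(0.7590,0.6511)
member 1 (0-2): L=2.9000, (cx,cy)=(1.0000,0.0000)
member 2 (1-2): L=1.9120, (cx,cy)=(0.7625,-0.6469)
solve A·x = −loads:
  F[0-1] = -2.2325 N (compression)
  F[0-2] = +228.7144 N (tension)
  F[1-2] = -299.9405 N (compression)
  Rx@0 = -227.0200 N
  Ry@0 = +1.4535 N
  Ry@2 = +194.0465 N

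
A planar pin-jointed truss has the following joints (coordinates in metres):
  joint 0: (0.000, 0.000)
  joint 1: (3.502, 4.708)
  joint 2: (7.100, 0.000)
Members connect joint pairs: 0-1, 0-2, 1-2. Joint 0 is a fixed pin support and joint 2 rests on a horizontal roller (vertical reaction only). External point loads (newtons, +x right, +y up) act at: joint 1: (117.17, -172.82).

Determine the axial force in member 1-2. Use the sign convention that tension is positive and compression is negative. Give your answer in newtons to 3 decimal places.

-205.071

N=3 nodes, M=3 members, R=3 reactions → 2N=6, M+R=6
member 0 (0-1): L=5.8676, (cx,cy)=(0.5968,0.8024)
member 1 (0-2): L=7.1000, (cx,cy)=(1.0000,0.0000)
member 2 (1-2): L=5.9254, (cx,cy)=(0.6072,-0.7945)
solve A·x = −loads:
  F[0-1] = -12.3174 N (compression)
  F[0-2] = +124.5214 N (tension)
  F[1-2] = -205.0708 N (compression)
  Rx@0 = -117.1700 N
  Ry@0 = +9.8831 N
  Ry@2 = +162.9369 N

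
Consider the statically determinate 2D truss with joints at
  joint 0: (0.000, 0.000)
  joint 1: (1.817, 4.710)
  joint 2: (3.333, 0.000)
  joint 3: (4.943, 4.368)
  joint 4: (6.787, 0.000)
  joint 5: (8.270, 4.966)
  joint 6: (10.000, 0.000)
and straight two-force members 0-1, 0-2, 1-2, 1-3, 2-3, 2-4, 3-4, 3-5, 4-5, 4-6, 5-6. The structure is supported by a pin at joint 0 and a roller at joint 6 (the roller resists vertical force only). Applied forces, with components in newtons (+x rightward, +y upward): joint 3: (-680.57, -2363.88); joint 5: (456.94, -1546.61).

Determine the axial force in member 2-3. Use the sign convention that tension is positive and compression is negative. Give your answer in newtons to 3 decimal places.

-1765.312

N=7 nodes, M=11 members, R=3 reactions → 2N=14, M+R=14
member 0 (0-1): L=5.0483, (cx,cy)=(0.3599,0.9330)
member 1 (0-2): L=3.3330, (cx,cy)=(1.0000,0.0000)
member 2 (1-2): L=4.9480, (cx,cy)=(0.3064,-0.9519)
member 3 (1-3): L=3.1447, (cx,cy)=(0.9941,-0.1088)
member 4 (2-3): L=4.6553, (cx,cy)=(0.3458,0.9383)
member 5 (2-4): L=3.4540, (cx,cy)=(1.0000,0.0000)
member 6 (3-4): L=4.7413, (cx,cy)=(0.3889,-0.9213)
member 7 (3-5): L=3.3803, (cx,cy)=(0.9842,0.1769)
member 8 (4-5): L=5.1827, (cx,cy)=(0.2861,0.9582)
member 9 (4-6): L=3.2130, (cx,cy)=(1.0000,0.0000)
member 10 (5-6): L=5.2587, (cx,cy)=(0.3290,-0.9443)
solve A·x = −loads:
  F[0-1] = -1643.4756 N (compression)
  F[0-2] = +367.8919 N (tension)
  F[1-2] = +1740.0630 N (tension)
  F[1-3] = -1131.3681 N (compression)
  F[2-3] = -1765.3116 N (compression)
  F[2-4] = +1511.5511 N (tension)
  F[3-4] = -1029.1852 N (compression)
  F[3-5] = -664.8218 N (compression)
  F[4-5] = +989.5328 N (tension)
  F[4-6] = +828.1272 N (tension)
  F[5-6] = -2517.2732 N (compression)
  Rx@0 = +223.6300 N
  Ry@0 = +1533.3342 N
  Ry@6 = +2377.1558 N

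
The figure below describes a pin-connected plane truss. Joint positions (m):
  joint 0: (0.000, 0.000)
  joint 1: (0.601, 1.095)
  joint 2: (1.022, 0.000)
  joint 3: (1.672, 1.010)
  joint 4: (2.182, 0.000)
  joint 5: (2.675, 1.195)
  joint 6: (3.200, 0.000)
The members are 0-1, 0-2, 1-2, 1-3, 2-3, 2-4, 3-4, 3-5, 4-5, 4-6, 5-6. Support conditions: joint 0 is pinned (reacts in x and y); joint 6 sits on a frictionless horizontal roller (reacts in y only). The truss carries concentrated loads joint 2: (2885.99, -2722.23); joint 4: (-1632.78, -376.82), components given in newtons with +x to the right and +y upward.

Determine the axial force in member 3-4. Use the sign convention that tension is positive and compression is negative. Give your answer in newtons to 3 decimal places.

N=7 nodes, M=11 members, R=3 reactions → 2N=14, M+R=14
member 0 (0-1): L=1.2491, (cx,cy)=(0.4812,0.8766)
member 1 (0-2): L=1.0220, (cx,cy)=(1.0000,0.0000)
member 2 (1-2): L=1.1731, (cx,cy)=(0.3589,-0.9334)
member 3 (1-3): L=1.0744, (cx,cy)=(0.9969,-0.0791)
member 4 (2-3): L=1.2011, (cx,cy)=(0.5412,0.8409)
member 5 (2-4): L=1.1600, (cx,cy)=(1.0000,0.0000)
member 6 (3-4): L=1.1315, (cx,cy)=(0.4507,-0.8927)
member 7 (3-5): L=1.0199, (cx,cy)=(0.9834,0.1814)
member 8 (4-5): L=1.2927, (cx,cy)=(0.3814,0.9244)
member 9 (4-6): L=1.0180, (cx,cy)=(1.0000,0.0000)
member 10 (5-6): L=1.3052, (cx,cy)=(0.4022,-0.9155)
solve A·x = −loads:
  F[0-1] = -2250.2941 N (compression)
  F[0-2] = +2335.9396 N (tension)
  F[1-2] = +2274.9540 N (tension)
  F[1-3] = -1905.1023 N (compression)
  F[2-3] = +712.1014 N (tension)
  F[2-4] = -119.0233 N (compression)
  F[3-4] = -1054.2664 N (compression)
  F[3-5] = -1056.0693 N (compression)
  F[4-5] = +1425.6630 N (tension)
  F[4-6] = +494.8427 N (tension)
  F[5-6] = -1230.2634 N (compression)
  Rx@0 = -1253.2100 N
  Ry@0 = +1972.6937 N
  Ry@6 = +1126.3563 N

-1054.266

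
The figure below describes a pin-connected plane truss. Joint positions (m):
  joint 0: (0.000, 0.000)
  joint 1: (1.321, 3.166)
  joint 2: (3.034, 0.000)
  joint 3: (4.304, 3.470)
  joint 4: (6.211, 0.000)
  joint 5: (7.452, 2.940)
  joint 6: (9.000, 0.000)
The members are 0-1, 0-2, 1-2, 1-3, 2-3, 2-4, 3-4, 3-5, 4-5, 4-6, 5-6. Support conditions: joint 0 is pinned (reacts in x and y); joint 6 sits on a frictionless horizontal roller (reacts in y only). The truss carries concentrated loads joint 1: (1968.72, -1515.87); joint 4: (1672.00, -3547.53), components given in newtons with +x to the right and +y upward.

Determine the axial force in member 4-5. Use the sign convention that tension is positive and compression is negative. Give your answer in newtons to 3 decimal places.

3106.224

N=7 nodes, M=11 members, R=3 reactions → 2N=14, M+R=14
member 0 (0-1): L=3.4305, (cx,cy)=(0.3851,0.9229)
member 1 (0-2): L=3.0340, (cx,cy)=(1.0000,0.0000)
member 2 (1-2): L=3.5997, (cx,cy)=(0.4759,-0.8795)
member 3 (1-3): L=2.9985, (cx,cy)=(0.9948,0.1014)
member 4 (2-3): L=3.6951, (cx,cy)=(0.3437,0.9391)
member 5 (2-4): L=3.1770, (cx,cy)=(1.0000,0.0000)
member 6 (3-4): L=3.9595, (cx,cy)=(0.4816,-0.8764)
member 7 (3-5): L=3.1923, (cx,cy)=(0.9861,-0.1660)
member 8 (4-5): L=3.1912, (cx,cy)=(0.3889,0.9213)
member 9 (4-6): L=2.7890, (cx,cy)=(1.0000,0.0000)
member 10 (5-6): L=3.3226, (cx,cy)=(0.4659,-0.8848)
solve A·x = −loads:
  F[0-1] = -1842.2212 N (compression)
  F[0-2] = +4350.1054 N (tension)
  F[1-2] = -95.5115 N (compression)
  F[1-3] = -2646.2900 N (compression)
  F[2-3] = +89.4533 N (tension)
  F[2-4] = +4273.9093 N (tension)
  F[3-4] = +782.5485 N (tension)
  F[3-5] = -3020.7291 N (compression)
  F[4-5] = +3106.2236 N (tension)
  F[4-6] = +1770.8477 N (tension)
  F[5-6] = -3800.9565 N (compression)
  Rx@0 = -3640.7200 N
  Ry@0 = +1700.1622 N
  Ry@6 = +3363.2378 N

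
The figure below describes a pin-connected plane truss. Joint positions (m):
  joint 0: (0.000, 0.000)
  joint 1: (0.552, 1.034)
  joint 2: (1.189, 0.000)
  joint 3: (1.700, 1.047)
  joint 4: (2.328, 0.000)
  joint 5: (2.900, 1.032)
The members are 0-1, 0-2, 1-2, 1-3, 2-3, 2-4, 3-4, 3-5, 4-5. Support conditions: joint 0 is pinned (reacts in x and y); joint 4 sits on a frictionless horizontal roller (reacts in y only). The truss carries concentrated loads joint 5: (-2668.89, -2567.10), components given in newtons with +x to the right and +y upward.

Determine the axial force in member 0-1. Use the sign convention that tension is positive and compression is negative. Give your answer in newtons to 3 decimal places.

N=6 nodes, M=9 members, R=3 reactions → 2N=12, M+R=12
member 0 (0-1): L=1.1721, (cx,cy)=(0.4709,0.8822)
member 1 (0-2): L=1.1890, (cx,cy)=(1.0000,0.0000)
member 2 (1-2): L=1.2145, (cx,cy)=(0.5245,-0.8514)
member 3 (1-3): L=1.1481, (cx,cy)=(0.9999,0.0113)
member 4 (2-3): L=1.1650, (cx,cy)=(0.4386,0.8987)
member 5 (2-4): L=1.1390, (cx,cy)=(1.0000,0.0000)
member 6 (3-4): L=1.2209, (cx,cy)=(0.5144,-0.8576)
member 7 (3-5): L=1.2001, (cx,cy)=(0.9999,-0.0125)
member 8 (4-5): L=1.1799, (cx,cy)=(0.4848,0.8746)
solve A·x = −loads:
  F[0-1] = -626.1515 N (compression)
  F[0-2] = -2374.0087 N (compression)
  F[1-2] = +640.3840 N (tension)
  F[1-3] = -630.8101 N (compression)
  F[2-3] = -606.6974 N (compression)
  F[2-4] = -1772.0170 N (compression)
  F[3-4] = +662.1498 N (tension)
  F[3-5] = -1237.5631 N (compression)
  F[4-5] = -2952.7331 N (compression)
  Rx@0 = +2668.8900 N
  Ry@0 = +552.3682 N
  Ry@4 = +2014.7318 N

-626.151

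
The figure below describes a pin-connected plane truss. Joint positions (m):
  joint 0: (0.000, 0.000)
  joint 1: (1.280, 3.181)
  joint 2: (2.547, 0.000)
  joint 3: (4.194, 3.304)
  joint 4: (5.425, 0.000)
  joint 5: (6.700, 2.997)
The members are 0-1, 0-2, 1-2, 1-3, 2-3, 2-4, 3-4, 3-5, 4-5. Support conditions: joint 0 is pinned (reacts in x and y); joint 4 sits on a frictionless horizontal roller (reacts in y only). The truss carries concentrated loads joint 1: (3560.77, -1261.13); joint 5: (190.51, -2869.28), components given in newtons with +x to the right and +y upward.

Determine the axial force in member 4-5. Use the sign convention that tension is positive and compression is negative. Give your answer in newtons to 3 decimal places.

N=6 nodes, M=9 members, R=3 reactions → 2N=12, M+R=12
member 0 (0-1): L=3.4289, (cx,cy)=(0.3733,0.9277)
member 1 (0-2): L=2.5470, (cx,cy)=(1.0000,0.0000)
member 2 (1-2): L=3.4240, (cx,cy)=(0.3700,-0.9290)
member 3 (1-3): L=2.9166, (cx,cy)=(0.9991,0.0422)
member 4 (2-3): L=3.6918, (cx,cy)=(0.4461,0.8950)
member 5 (2-4): L=2.8780, (cx,cy)=(1.0000,0.0000)
member 6 (3-4): L=3.5259, (cx,cy)=(0.3491,-0.9371)
member 7 (3-5): L=2.5247, (cx,cy)=(0.9926,-0.1216)
member 8 (4-5): L=3.2569, (cx,cy)=(0.3915,0.9202)
solve A·x = −loads:
  F[0-1] = +2052.2684 N (tension)
  F[0-2] = +2985.1669 N (tension)
  F[1-2] = -3475.4070 N (compression)
  F[1-3] = -1509.9929 N (compression)
  F[2-3] = +3607.6372 N (tension)
  F[2-4] = +89.6852 N (tension)
  F[3-4] = -3552.9297 N (compression)
  F[3-5] = +1351.2986 N (tension)
  F[4-5] = -2939.5738 N (compression)
  Rx@0 = -3751.2800 N
  Ry@0 = -1903.9108 N
  Ry@4 = +6034.3208 N

-2939.574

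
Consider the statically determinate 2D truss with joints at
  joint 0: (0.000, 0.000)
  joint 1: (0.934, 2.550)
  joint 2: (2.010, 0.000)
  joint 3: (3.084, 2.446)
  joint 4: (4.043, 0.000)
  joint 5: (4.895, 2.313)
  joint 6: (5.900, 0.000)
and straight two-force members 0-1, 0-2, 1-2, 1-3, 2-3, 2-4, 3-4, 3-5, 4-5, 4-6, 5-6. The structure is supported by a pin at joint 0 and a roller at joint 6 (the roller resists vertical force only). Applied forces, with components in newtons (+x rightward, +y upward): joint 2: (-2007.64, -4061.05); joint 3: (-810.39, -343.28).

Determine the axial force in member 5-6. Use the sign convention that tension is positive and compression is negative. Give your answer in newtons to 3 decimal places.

N=7 nodes, M=11 members, R=3 reactions → 2N=14, M+R=14
member 0 (0-1): L=2.7157, (cx,cy)=(0.3439,0.9390)
member 1 (0-2): L=2.0100, (cx,cy)=(1.0000,0.0000)
member 2 (1-2): L=2.7677, (cx,cy)=(0.3888,-0.9213)
member 3 (1-3): L=2.1525, (cx,cy)=(0.9988,-0.0483)
member 4 (2-3): L=2.6714, (cx,cy)=(0.4020,0.9156)
member 5 (2-4): L=2.0330, (cx,cy)=(1.0000,0.0000)
member 6 (3-4): L=2.6273, (cx,cy)=(0.3650,-0.9310)
member 7 (3-5): L=1.8159, (cx,cy)=(0.9973,-0.0732)
member 8 (4-5): L=2.4649, (cx,cy)=(0.3456,0.9384)
member 9 (4-6): L=1.8570, (cx,cy)=(1.0000,0.0000)
member 10 (5-6): L=2.5219, (cx,cy)=(0.3985,-0.9172)
solve A·x = −loads:
  F[0-1] = -3383.7781 N (compression)
  F[0-2] = -1654.2471 N (compression)
  F[1-2] = +3582.8671 N (tension)
  F[1-3] = -2559.6750 N (compression)
  F[2-3] = +830.0636 N (tension)
  F[2-4] = +1412.5801 N (tension)
  F[3-4] = -1242.2533 N (compression)
  F[3-5] = -961.7204 N (compression)
  F[4-5] = +1232.5061 N (tension)
  F[4-6] = +533.1229 N (tension)
  F[5-6] = -1337.7951 N (compression)
  Rx@0 = +2818.0300 N
  Ry@0 = +3177.3517 N
  Ry@6 = +1226.9783 N

-1337.795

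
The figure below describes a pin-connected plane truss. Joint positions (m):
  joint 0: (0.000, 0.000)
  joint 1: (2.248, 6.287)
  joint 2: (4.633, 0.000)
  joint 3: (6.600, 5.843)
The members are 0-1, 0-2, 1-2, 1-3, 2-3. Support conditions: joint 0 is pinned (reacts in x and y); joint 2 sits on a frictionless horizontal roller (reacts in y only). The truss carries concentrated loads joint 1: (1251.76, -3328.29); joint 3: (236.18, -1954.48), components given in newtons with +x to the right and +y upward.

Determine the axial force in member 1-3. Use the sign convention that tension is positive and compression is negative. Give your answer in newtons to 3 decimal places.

N=4 nodes, M=5 members, R=3 reactions → 2N=8, M+R=8
member 0 (0-1): L=6.6768, (cx,cy)=(0.3367,0.9416)
member 1 (0-2): L=4.6330, (cx,cy)=(1.0000,0.0000)
member 2 (1-2): L=6.7242, (cx,cy)=(0.3547,-0.9350)
member 3 (1-3): L=4.3746, (cx,cy)=(0.9948,-0.1015)
member 4 (2-3): L=6.1652, (cx,cy)=(0.3190,0.9477)
solve A·x = −loads:
  F[0-1] = +1181.9586 N (tension)
  F[0-2] = +1089.9894 N (tension)
  F[1-2] = -4844.3986 N (compression)
  F[1-3] = +868.9380 N (tension)
  F[2-3] = -1969.2006 N (compression)
  Rx@0 = -1487.9400 N
  Ry@0 = -1112.9517 N
  Ry@2 = +6395.7217 N

868.938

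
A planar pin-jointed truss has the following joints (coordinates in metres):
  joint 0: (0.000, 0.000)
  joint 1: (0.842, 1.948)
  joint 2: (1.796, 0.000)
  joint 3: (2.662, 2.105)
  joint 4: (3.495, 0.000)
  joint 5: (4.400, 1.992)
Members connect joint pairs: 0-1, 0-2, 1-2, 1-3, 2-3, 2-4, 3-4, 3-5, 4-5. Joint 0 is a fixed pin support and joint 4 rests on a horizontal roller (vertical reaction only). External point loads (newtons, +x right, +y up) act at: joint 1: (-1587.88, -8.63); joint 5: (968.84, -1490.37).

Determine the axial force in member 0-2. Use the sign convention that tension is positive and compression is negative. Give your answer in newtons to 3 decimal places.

-639.153

N=6 nodes, M=9 members, R=3 reactions → 2N=12, M+R=12
member 0 (0-1): L=2.1222, (cx,cy)=(0.3968,0.9179)
member 1 (0-2): L=1.7960, (cx,cy)=(1.0000,0.0000)
member 2 (1-2): L=2.1691, (cx,cy)=(0.4398,-0.8981)
member 3 (1-3): L=1.8268, (cx,cy)=(0.9963,0.0859)
member 4 (2-3): L=2.2762, (cx,cy)=(0.3805,0.9248)
member 5 (2-4): L=1.6990, (cx,cy)=(1.0000,0.0000)
member 6 (3-4): L=2.2638, (cx,cy)=(0.3680,-0.9298)
member 7 (3-5): L=1.7417, (cx,cy)=(0.9979,-0.0649)
member 8 (4-5): L=2.1879, (cx,cy)=(0.4136,0.9104)
solve A·x = −loads:
  F[0-1] = +50.6925 N (tension)
  F[0-2] = -639.1528 N (compression)
  F[1-2] = +89.2601 N (tension)
  F[1-3] = +1574.5603 N (tension)
  F[2-3] = -86.6819 N (compression)
  F[2-4] = -566.9151 N (compression)
  F[3-4] = -171.1109 N (compression)
  F[3-5] = +1602.0927 N (tension)
  F[4-5] = -1522.8006 N (compression)
  Rx@0 = +619.0400 N
  Ry@0 = -46.5318 N
  Ry@4 = +1545.5318 N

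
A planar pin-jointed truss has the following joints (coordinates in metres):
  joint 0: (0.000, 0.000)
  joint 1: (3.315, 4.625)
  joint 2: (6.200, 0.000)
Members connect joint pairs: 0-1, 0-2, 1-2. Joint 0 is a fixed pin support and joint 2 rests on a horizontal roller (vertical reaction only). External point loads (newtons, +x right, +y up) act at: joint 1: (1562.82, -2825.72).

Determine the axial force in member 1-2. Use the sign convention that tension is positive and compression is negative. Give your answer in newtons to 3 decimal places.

-3154.723

N=3 nodes, M=3 members, R=3 reactions → 2N=6, M+R=6
member 0 (0-1): L=5.6903, (cx,cy)=(0.5826,0.8128)
member 1 (0-2): L=6.2000, (cx,cy)=(1.0000,0.0000)
member 2 (1-2): L=5.4510, (cx,cy)=(0.5293,-0.8485)
solve A·x = −loads:
  F[0-1] = -183.3923 N (compression)
  F[0-2] = +1669.6583 N (tension)
  F[1-2] = -3154.7232 N (compression)
  Rx@0 = -1562.8200 N
  Ry@0 = +149.0580 N
  Ry@2 = +2676.6620 N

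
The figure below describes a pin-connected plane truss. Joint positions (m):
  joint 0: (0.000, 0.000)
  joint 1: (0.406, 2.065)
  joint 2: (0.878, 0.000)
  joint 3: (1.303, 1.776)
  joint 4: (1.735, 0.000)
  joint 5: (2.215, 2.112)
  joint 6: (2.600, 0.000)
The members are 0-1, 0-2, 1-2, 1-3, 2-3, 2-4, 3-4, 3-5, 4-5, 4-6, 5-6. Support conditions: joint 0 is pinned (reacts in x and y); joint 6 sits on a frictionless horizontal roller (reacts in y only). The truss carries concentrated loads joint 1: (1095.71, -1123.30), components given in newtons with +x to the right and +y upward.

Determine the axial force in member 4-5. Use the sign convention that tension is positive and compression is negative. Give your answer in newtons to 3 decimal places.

N=7 nodes, M=11 members, R=3 reactions → 2N=14, M+R=14
member 0 (0-1): L=2.1045, (cx,cy)=(0.1929,0.9812)
member 1 (0-2): L=0.8780, (cx,cy)=(1.0000,0.0000)
member 2 (1-2): L=2.1183, (cx,cy)=(0.2228,-0.9749)
member 3 (1-3): L=0.9424, (cx,cy)=(0.9518,-0.3067)
member 4 (2-3): L=1.8261, (cx,cy)=(0.2327,0.9725)
member 5 (2-4): L=0.8570, (cx,cy)=(1.0000,0.0000)
member 6 (3-4): L=1.8278, (cx,cy)=(0.2364,-0.9717)
member 7 (3-5): L=0.9719, (cx,cy)=(0.9383,0.3457)
member 8 (4-5): L=2.1659, (cx,cy)=(0.2216,0.9751)
member 9 (4-6): L=0.8650, (cx,cy)=(1.0000,0.0000)
member 10 (5-6): L=2.1468, (cx,cy)=(0.1793,-0.9838)
solve A·x = −loads:
  F[0-1] = -79.1323 N (compression)
  F[0-2] = +1110.9760 N (tension)
  F[1-2] = -761.5314 N (compression)
  F[1-3] = -988.9362 N (compression)
  F[2-3] = +763.3459 N (tension)
  F[2-4] = +763.6337 N (tension)
  F[3-4] = -1253.3647 N (compression)
  F[3-5] = -498.1110 N (compression)
  F[4-5] = +1248.9107 N (tension)
  F[4-6] = +190.6140 N (tension)
  F[5-6] = -1062.8859 N (compression)
  Rx@0 = -1095.7100 N
  Ry@0 = +77.6458 N
  Ry@6 = +1045.6542 N

1248.911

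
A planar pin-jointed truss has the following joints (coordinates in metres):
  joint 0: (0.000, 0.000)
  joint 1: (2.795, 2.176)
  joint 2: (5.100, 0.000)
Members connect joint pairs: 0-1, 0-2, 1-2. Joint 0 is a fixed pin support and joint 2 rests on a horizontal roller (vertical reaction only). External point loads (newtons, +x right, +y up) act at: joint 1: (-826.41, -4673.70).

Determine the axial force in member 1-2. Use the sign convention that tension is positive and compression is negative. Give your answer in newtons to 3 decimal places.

N=3 nodes, M=3 members, R=3 reactions → 2N=6, M+R=6
member 0 (0-1): L=3.5422, (cx,cy)=(0.7891,0.6143)
member 1 (0-2): L=5.1000, (cx,cy)=(1.0000,0.0000)
member 2 (1-2): L=3.1699, (cx,cy)=(0.7272,-0.6865)
solve A·x = −loads:
  F[0-1] = -4012.5069 N (compression)
  F[0-2] = +2339.7119 N (tension)
  F[1-2] = -3217.5944 N (compression)
  Rx@0 = +826.4100 N
  Ry@0 = +2464.9307 N
  Ry@2 = +2208.7693 N

-3217.594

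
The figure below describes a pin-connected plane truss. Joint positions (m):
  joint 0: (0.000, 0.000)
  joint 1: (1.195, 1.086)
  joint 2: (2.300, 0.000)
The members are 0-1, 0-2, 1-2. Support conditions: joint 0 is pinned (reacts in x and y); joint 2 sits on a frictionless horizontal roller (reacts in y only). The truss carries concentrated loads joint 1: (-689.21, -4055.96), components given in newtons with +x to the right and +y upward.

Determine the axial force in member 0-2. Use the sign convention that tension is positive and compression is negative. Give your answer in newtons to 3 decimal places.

N=3 nodes, M=3 members, R=3 reactions → 2N=6, M+R=6
member 0 (0-1): L=1.6148, (cx,cy)=(0.7401,0.6725)
member 1 (0-2): L=2.3000, (cx,cy)=(1.0000,0.0000)
member 2 (1-2): L=1.5493, (cx,cy)=(0.7132,-0.7009)
solve A·x = −loads:
  F[0-1] = -3381.2400 N (compression)
  F[0-2] = +1813.0840 N (tension)
  F[1-2] = -2542.1393 N (compression)
  Rx@0 = +689.2100 N
  Ry@0 = +2274.0512 N
  Ry@2 = +1781.9088 N

1813.084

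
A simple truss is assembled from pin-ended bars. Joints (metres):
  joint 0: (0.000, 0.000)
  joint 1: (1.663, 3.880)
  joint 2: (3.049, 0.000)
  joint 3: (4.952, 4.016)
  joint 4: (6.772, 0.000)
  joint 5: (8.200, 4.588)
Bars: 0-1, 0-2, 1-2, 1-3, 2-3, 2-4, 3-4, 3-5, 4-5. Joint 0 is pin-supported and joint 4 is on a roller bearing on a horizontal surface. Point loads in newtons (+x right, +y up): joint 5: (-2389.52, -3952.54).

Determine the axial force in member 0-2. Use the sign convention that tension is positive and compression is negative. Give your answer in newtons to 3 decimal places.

-2052.881

N=6 nodes, M=9 members, R=3 reactions → 2N=12, M+R=12
member 0 (0-1): L=4.2214, (cx,cy)=(0.3939,0.9191)
member 1 (0-2): L=3.0490, (cx,cy)=(1.0000,0.0000)
member 2 (1-2): L=4.1201, (cx,cy)=(0.3364,-0.9417)
member 3 (1-3): L=3.2918, (cx,cy)=(0.9991,0.0413)
member 4 (2-3): L=4.4441, (cx,cy)=(0.4282,0.9037)
member 5 (2-4): L=3.7230, (cx,cy)=(1.0000,0.0000)
member 6 (3-4): L=4.4092, (cx,cy)=(0.4128,-0.9108)
member 7 (3-5): L=3.2980, (cx,cy)=(0.9848,0.1734)
member 8 (4-5): L=4.8051, (cx,cy)=(0.2972,0.9548)
solve A·x = −loads:
  F[0-1] = -854.5271 N (compression)
  F[0-2] = -2052.8808 N (compression)
  F[1-2] = +807.3249 N (tension)
  F[1-3] = -608.7413 N (compression)
  F[2-3] = -841.3104 N (compression)
  F[2-4] = -1421.0391 N (compression)
  F[3-4] = +625.1656 N (tension)
  F[3-5] = -1245.4099 N (compression)
  F[4-5] = -3913.3415 N (compression)
  Rx@0 = +2389.5200 N
  Ry@0 = +785.4239 N
  Ry@4 = +3167.1161 N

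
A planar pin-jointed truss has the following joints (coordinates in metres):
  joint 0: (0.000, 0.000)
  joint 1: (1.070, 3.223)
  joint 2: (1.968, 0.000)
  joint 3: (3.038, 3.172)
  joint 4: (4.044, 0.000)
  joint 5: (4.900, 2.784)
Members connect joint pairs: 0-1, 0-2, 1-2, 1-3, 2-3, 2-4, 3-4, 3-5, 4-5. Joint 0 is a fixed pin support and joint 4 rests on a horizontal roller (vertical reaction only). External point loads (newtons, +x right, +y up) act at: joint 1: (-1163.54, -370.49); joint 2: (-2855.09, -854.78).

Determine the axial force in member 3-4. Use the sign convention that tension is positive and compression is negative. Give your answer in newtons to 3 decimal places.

N=6 nodes, M=9 members, R=3 reactions → 2N=12, M+R=12
member 0 (0-1): L=3.3960, (cx,cy)=(0.3151,0.9491)
member 1 (0-2): L=1.9680, (cx,cy)=(1.0000,0.0000)
member 2 (1-2): L=3.3458, (cx,cy)=(0.2684,-0.9633)
member 3 (1-3): L=1.9687, (cx,cy)=(0.9997,-0.0259)
member 4 (2-3): L=3.3476, (cx,cy)=(0.3196,0.9475)
member 5 (2-4): L=2.0760, (cx,cy)=(1.0000,0.0000)
member 6 (3-4): L=3.3277, (cx,cy)=(0.3023,-0.9532)
member 7 (3-5): L=1.9020, (cx,cy)=(0.9790,-0.2040)
member 8 (4-5): L=2.9126, (cx,cy)=(0.2939,0.9558)
solve A·x = −loads:
  F[0-1] = -1726.5280 N (compression)
  F[0-2] = -3474.6371 N (compression)
  F[1-2] = +1309.1856 N (tension)
  F[1-3] = +268.2528 N (tension)
  F[2-3] = -428.8661 N (compression)
  F[2-4] = -131.0838 N (compression)
  F[3-4] = +433.6067 N (tension)
  F[3-5] = +0.0000 N (tension)
  F[4-5] = -0.0000 N (compression)
  Rx@0 = +4018.6300 N
  Ry@0 = +1638.5880 N
  Ry@4 = -413.3180 N

433.607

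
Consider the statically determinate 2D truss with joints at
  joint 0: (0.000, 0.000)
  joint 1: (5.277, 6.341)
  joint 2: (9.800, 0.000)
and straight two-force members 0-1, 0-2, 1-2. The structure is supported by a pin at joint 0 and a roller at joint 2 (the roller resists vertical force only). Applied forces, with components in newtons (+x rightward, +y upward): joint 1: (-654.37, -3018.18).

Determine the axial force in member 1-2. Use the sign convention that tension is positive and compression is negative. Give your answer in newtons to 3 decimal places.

N=3 nodes, M=3 members, R=3 reactions → 2N=6, M+R=6
member 0 (0-1): L=8.2495, (cx,cy)=(0.6397,0.7686)
member 1 (0-2): L=9.8000, (cx,cy)=(1.0000,0.0000)
member 2 (1-2): L=7.7888, (cx,cy)=(0.5807,-0.8141)
solve A·x = −loads:
  F[0-1] = -2363.0917 N (compression)
  F[0-2] = +857.2326 N (tension)
  F[1-2] = -1476.1962 N (compression)
  Rx@0 = +654.3700 N
  Ry@0 = +1816.3866 N
  Ry@2 = +1201.7934 N

-1476.196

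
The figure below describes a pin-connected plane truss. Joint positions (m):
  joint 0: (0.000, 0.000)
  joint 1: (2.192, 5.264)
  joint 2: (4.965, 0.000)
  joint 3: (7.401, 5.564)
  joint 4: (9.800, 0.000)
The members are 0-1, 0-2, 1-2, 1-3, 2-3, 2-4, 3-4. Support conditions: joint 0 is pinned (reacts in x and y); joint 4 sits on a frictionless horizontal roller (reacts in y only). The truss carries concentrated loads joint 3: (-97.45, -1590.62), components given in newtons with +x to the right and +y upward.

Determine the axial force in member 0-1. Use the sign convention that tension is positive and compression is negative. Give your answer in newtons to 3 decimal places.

-481.720

N=5 nodes, M=7 members, R=3 reactions → 2N=10, M+R=10
member 0 (0-1): L=5.7022, (cx,cy)=(0.3844,0.9232)
member 1 (0-2): L=4.9650, (cx,cy)=(1.0000,0.0000)
member 2 (1-2): L=5.9497, (cx,cy)=(0.4661,-0.8847)
member 3 (1-3): L=5.2176, (cx,cy)=(0.9983,0.0575)
member 4 (2-3): L=6.0739, (cx,cy)=(0.4011,0.9161)
member 5 (2-4): L=4.8350, (cx,cy)=(1.0000,0.0000)
member 6 (3-4): L=6.0591, (cx,cy)=(0.3959,-0.9183)
solve A·x = −loads:
  F[0-1] = -481.7205 N (compression)
  F[0-2] = +87.7311 N (tension)
  F[1-2] = +476.1355 N (tension)
  F[1-3] = -407.7691 N (compression)
  F[2-3] = -459.8643 N (compression)
  F[2-4] = +494.0780 N (tension)
  F[3-4] = -1247.8919 N (compression)
  Rx@0 = +97.4500 N
  Ry@0 = +444.7050 N
  Ry@4 = +1145.9150 N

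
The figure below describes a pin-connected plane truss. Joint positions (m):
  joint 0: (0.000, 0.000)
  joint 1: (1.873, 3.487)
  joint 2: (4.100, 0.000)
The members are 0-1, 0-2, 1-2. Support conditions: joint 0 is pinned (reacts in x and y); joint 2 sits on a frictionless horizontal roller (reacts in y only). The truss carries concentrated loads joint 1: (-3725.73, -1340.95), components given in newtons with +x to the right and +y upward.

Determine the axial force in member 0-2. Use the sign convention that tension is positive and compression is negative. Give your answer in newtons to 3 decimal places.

-1632.475

N=3 nodes, M=3 members, R=3 reactions → 2N=6, M+R=6
member 0 (0-1): L=3.9582, (cx,cy)=(0.4732,0.8810)
member 1 (0-2): L=4.1000, (cx,cy)=(1.0000,0.0000)
member 2 (1-2): L=4.1375, (cx,cy)=(0.5383,-0.8428)
solve A·x = −loads:
  F[0-1] = -4423.6564 N (compression)
  F[0-2] = -1632.4751 N (compression)
  F[1-2] = +3032.9253 N (tension)
  Rx@0 = +3725.7300 N
  Ry@0 = +3897.0527 N
  Ry@2 = -2556.1027 N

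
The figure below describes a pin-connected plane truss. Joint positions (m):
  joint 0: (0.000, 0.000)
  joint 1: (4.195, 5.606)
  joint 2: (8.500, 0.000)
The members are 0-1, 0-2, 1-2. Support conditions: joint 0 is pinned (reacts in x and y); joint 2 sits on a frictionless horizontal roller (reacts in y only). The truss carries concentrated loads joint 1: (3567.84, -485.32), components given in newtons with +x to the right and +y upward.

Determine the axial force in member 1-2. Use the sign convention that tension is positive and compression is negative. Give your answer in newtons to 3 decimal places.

-3268.867

N=3 nodes, M=3 members, R=3 reactions → 2N=6, M+R=6
member 0 (0-1): L=7.0018, (cx,cy)=(0.5991,0.8007)
member 1 (0-2): L=8.5000, (cx,cy)=(1.0000,0.0000)
member 2 (1-2): L=7.0683, (cx,cy)=(0.6091,-0.7931)
solve A·x = −loads:
  F[0-1] = +2631.9778 N (tension)
  F[0-2] = +1990.9397 N (tension)
  F[1-2] = -3268.8674 N (compression)
  Rx@0 = -3567.8400 N
  Ry@0 = -2107.2951 N
  Ry@2 = +2592.6151 N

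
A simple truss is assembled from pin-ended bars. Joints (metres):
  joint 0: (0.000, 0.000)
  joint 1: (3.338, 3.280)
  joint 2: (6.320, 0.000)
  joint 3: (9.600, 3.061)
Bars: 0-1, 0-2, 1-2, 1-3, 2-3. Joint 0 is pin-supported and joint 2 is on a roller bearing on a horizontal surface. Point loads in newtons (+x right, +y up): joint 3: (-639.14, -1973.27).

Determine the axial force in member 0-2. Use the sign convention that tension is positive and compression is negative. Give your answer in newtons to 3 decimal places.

N=4 nodes, M=5 members, R=3 reactions → 2N=8, M+R=8
member 0 (0-1): L=4.6798, (cx,cy)=(0.7133,0.7009)
member 1 (0-2): L=6.3200, (cx,cy)=(1.0000,0.0000)
member 2 (1-2): L=4.4329, (cx,cy)=(0.6727,-0.7399)
member 3 (1-3): L=6.2658, (cx,cy)=(0.9994,-0.0350)
member 4 (2-3): L=4.4864, (cx,cy)=(0.7311,0.6823)
solve A·x = −loads:
  F[0-1] = +1019.4914 N (tension)
  F[0-2] = -1366.3192 N (compression)
  F[1-2] = -1032.9176 N (compression)
  F[1-3] = +1422.8873 N (tension)
  F[2-3] = -2819.2855 N (compression)
  Rx@0 = +639.1400 N
  Ry@0 = -714.5440 N
  Ry@2 = +2687.8140 N

-1366.319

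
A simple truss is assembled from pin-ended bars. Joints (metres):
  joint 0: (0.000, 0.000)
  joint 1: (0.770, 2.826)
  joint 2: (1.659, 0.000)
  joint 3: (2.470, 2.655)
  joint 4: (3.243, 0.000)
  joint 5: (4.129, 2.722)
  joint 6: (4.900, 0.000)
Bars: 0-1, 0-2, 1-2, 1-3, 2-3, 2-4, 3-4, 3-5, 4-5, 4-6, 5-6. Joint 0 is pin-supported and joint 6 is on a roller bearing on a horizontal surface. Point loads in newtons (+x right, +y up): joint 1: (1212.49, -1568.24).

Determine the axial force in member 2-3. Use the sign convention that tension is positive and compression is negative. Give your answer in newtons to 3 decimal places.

N=7 nodes, M=11 members, R=3 reactions → 2N=14, M+R=14
member 0 (0-1): L=2.9290, (cx,cy)=(0.2629,0.9648)
member 1 (0-2): L=1.6590, (cx,cy)=(1.0000,0.0000)
member 2 (1-2): L=2.9625, (cx,cy)=(0.3001,-0.9539)
member 3 (1-3): L=1.7086, (cx,cy)=(0.9950,-0.1001)
member 4 (2-3): L=2.7761, (cx,cy)=(0.2921,0.9564)
member 5 (2-4): L=1.5840, (cx,cy)=(1.0000,0.0000)
member 6 (3-4): L=2.7652, (cx,cy)=(0.2795,-0.9601)
member 7 (3-5): L=1.6604, (cx,cy)=(0.9992,0.0404)
member 8 (4-5): L=2.8626, (cx,cy)=(0.3095,0.9509)
member 9 (4-6): L=1.6570, (cx,cy)=(1.0000,0.0000)
member 10 (5-6): L=2.8291, (cx,cy)=(0.2725,-0.9621)
solve A·x = −loads:
  F[0-1] = -645.2114 N (compression)
  F[0-2] = +1382.1072 N (tension)
  F[1-2] = -873.3070 N (compression)
  F[1-3] = -1125.6963 N (compression)
  F[2-3] = +871.0579 N (tension)
  F[2-4] = +865.5768 N (tension)
  F[3-4] = -1009.5290 N (compression)
  F[3-5] = -583.8469 N (compression)
  F[4-5] = +1019.3369 N (tension)
  F[4-6] = +267.8737 N (tension)
  F[5-6] = -982.9282 N (compression)
  Rx@0 = -1212.4900 N
  Ry@0 = +622.5172 N
  Ry@6 = +945.7228 N

871.058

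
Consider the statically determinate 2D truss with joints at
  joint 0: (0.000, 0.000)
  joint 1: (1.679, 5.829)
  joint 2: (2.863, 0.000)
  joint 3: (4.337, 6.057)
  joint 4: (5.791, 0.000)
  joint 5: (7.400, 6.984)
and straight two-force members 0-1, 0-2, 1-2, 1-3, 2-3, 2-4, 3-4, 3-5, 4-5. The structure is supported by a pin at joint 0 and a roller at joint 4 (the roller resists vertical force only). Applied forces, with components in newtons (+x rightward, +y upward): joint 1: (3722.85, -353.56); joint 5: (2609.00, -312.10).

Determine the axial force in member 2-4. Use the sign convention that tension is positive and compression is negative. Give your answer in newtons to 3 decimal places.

N=6 nodes, M=9 members, R=3 reactions → 2N=12, M+R=12
member 0 (0-1): L=6.0660, (cx,cy)=(0.2768,0.9609)
member 1 (0-2): L=2.8630, (cx,cy)=(1.0000,0.0000)
member 2 (1-2): L=5.9480, (cx,cy)=(0.1991,-0.9800)
member 3 (1-3): L=2.6678, (cx,cy)=(0.9963,0.0855)
member 4 (2-3): L=6.2338, (cx,cy)=(0.2365,0.9716)
member 5 (2-4): L=2.9280, (cx,cy)=(1.0000,0.0000)
member 6 (3-4): L=6.2291, (cx,cy)=(0.2334,-0.9724)
member 7 (3-5): L=3.2002, (cx,cy)=(0.9571,0.2897)
member 8 (4-5): L=7.1669, (cx,cy)=(0.2245,0.9745)
solve A·x = −loads:
  F[0-1] = +7003.0243 N (tension)
  F[0-2] = +4393.4904 N (tension)
  F[1-2] = -7257.3696 N (compression)
  F[1-3] = -341.1053 N (compression)
  F[2-3] = +7319.7008 N (tension)
  F[2-4] = +1218.0853 N (tension)
  F[3-4] = -6387.2530 N (compression)
  F[3-5] = +3010.9249 N (tension)
  F[4-5] = -1215.2943 N (compression)
  Rx@0 = -6331.8500 N
  Ry@0 = -6729.4213 N
  Ry@4 = +7395.0813 N

1218.085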